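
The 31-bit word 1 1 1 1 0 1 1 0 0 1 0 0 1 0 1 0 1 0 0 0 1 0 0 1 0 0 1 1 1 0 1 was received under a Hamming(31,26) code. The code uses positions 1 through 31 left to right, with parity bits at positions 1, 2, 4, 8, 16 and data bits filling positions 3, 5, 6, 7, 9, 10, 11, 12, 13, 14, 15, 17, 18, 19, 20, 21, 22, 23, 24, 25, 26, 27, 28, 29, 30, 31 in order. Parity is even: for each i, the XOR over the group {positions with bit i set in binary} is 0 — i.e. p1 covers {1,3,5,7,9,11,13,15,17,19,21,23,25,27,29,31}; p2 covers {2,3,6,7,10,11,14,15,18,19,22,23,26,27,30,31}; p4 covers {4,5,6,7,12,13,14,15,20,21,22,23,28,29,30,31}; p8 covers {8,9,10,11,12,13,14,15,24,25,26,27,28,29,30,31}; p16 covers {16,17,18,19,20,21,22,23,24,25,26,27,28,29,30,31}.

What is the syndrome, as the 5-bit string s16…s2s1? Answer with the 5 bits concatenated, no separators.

s1 (pos 1,3,5,7,9,11,13,15,17,19,21,23,25,27,29,31): 1⊕1⊕0⊕1⊕0⊕0⊕1⊕1⊕1⊕0⊕1⊕0⊕0⊕1⊕1⊕1 = 0
s2 (pos 2,3,6,7,10,11,14,15,18,19,22,23,26,27,30,31): 1⊕1⊕1⊕1⊕1⊕0⊕0⊕1⊕0⊕0⊕0⊕0⊕0⊕1⊕0⊕1 = 0
s4 (pos 4,5,6,7,12,13,14,15,20,21,22,23,28,29,30,31): 1⊕0⊕1⊕1⊕0⊕1⊕0⊕1⊕0⊕1⊕0⊕0⊕1⊕1⊕0⊕1 = 1
s8 (pos 8,9,10,11,12,13,14,15,24,25,26,27,28,29,30,31): 0⊕0⊕1⊕0⊕0⊕1⊕0⊕1⊕1⊕0⊕0⊕1⊕1⊕1⊕0⊕1 = 0
s16 (pos 16,17,18,19,20,21,22,23,24,25,26,27,28,29,30,31): 0⊕1⊕0⊕0⊕0⊕1⊕0⊕0⊕1⊕0⊕0⊕1⊕1⊕1⊕0⊕1 = 1
Syndrome s16…s1 = 10100 → error at position 20.

10100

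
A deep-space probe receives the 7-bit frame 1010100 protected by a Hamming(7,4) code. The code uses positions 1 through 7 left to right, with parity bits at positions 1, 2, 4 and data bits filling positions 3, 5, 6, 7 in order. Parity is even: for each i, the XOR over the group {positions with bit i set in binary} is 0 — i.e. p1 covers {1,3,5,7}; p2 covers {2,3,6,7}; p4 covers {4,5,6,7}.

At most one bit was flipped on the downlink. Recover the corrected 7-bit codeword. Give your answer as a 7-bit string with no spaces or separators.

s1 (pos 1,3,5,7): 1⊕1⊕1⊕0 = 1
s2 (pos 2,3,6,7): 0⊕1⊕0⊕0 = 1
s4 (pos 4,5,6,7): 0⊕1⊕0⊕0 = 1
Syndrome s4…s1 = 111 → error at position 7.
Flip position 7: 1010100 → 1010101

1010101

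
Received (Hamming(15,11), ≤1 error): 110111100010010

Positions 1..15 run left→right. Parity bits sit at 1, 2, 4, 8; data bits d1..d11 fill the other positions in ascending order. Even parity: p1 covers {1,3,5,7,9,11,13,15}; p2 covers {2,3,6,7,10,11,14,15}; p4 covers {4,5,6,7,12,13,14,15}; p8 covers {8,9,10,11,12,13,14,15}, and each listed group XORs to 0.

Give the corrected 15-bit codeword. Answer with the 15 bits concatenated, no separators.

110110100010010

s1 (pos 1,3,5,7,9,11,13,15): 1⊕0⊕1⊕1⊕0⊕1⊕0⊕0 = 0
s2 (pos 2,3,6,7,10,11,14,15): 1⊕0⊕1⊕1⊕0⊕1⊕1⊕0 = 1
s4 (pos 4,5,6,7,12,13,14,15): 1⊕1⊕1⊕1⊕0⊕0⊕1⊕0 = 1
s8 (pos 8,9,10,11,12,13,14,15): 0⊕0⊕0⊕1⊕0⊕0⊕1⊕0 = 0
Syndrome s8…s1 = 0110 → error at position 6.
Flip position 6: 110111100010010 → 110110100010010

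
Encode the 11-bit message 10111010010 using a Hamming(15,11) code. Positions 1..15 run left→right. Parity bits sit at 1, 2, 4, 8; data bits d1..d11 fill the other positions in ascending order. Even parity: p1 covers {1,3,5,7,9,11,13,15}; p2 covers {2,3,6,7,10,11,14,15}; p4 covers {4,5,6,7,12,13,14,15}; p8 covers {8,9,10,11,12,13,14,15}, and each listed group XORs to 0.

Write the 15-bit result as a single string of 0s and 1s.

011101111010010

Place data at non-parity positions: p1 p2 1 p4 0 1 1 p8 1 0 1 0 0 1 0
p1 (pos 1,3,5,7,9,11,13,15): XOR of data positions = 1⊕0⊕1⊕1⊕1⊕0⊕0 = 0
p2 (pos 2,3,6,7,10,11,14,15): XOR of data positions = 1⊕1⊕1⊕0⊕1⊕1⊕0 = 1
p4 (pos 4,5,6,7,12,13,14,15): XOR of data positions = 0⊕1⊕1⊕0⊕0⊕1⊕0 = 1
p8 (pos 8,9,10,11,12,13,14,15): XOR of data positions = 1⊕0⊕1⊕0⊕0⊕1⊕0 = 1
Codeword: 011101111010010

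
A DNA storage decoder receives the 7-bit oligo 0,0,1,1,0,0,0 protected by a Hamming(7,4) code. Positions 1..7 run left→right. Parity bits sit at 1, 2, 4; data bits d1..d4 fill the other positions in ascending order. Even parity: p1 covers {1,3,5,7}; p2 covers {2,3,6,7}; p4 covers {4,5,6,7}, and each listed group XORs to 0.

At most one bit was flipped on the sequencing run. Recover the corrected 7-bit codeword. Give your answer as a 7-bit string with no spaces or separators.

s1 (pos 1,3,5,7): 0⊕1⊕0⊕0 = 1
s2 (pos 2,3,6,7): 0⊕1⊕0⊕0 = 1
s4 (pos 4,5,6,7): 1⊕0⊕0⊕0 = 1
Syndrome s4…s1 = 111 → error at position 7.
Flip position 7: 0011000 → 0011001

0011001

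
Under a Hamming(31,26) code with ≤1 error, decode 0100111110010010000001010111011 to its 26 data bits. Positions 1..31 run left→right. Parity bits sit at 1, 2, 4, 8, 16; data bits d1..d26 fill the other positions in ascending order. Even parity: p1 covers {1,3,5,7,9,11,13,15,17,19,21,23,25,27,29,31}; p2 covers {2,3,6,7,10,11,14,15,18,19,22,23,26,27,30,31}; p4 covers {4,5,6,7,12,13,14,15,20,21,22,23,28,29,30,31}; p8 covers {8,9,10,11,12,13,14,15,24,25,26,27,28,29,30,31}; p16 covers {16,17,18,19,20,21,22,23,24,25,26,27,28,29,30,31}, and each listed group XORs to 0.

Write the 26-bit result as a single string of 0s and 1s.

s1 (pos 1,3,5,7,9,11,13,15,17,19,21,23,25,27,29,31): 0⊕0⊕1⊕1⊕1⊕0⊕0⊕1⊕0⊕0⊕0⊕0⊕0⊕1⊕0⊕1 = 0
s2 (pos 2,3,6,7,10,11,14,15,18,19,22,23,26,27,30,31): 1⊕0⊕1⊕1⊕0⊕0⊕0⊕1⊕0⊕0⊕1⊕0⊕1⊕1⊕1⊕1 = 1
s4 (pos 4,5,6,7,12,13,14,15,20,21,22,23,28,29,30,31): 0⊕1⊕1⊕1⊕1⊕0⊕0⊕1⊕0⊕0⊕1⊕0⊕1⊕0⊕1⊕1 = 1
s8 (pos 8,9,10,11,12,13,14,15,24,25,26,27,28,29,30,31): 1⊕1⊕0⊕0⊕1⊕0⊕0⊕1⊕1⊕0⊕1⊕1⊕1⊕0⊕1⊕1 = 0
s16 (pos 16,17,18,19,20,21,22,23,24,25,26,27,28,29,30,31): 0⊕0⊕0⊕0⊕0⊕0⊕1⊕0⊕1⊕0⊕1⊕1⊕1⊕0⊕1⊕1 = 1
Syndrome s16…s1 = 10110 → error at position 22.
Flip position 22: 0100111110010010000001010111011 → 0100111110010010000000010111011
Read data bits from positions 3,5,6,7,9,10,11,12,13,14,15,17,18,19,20,21,22,23,24,25,26,27,28,29,30,31: 01111001001000000010111011

01111001001000000010111011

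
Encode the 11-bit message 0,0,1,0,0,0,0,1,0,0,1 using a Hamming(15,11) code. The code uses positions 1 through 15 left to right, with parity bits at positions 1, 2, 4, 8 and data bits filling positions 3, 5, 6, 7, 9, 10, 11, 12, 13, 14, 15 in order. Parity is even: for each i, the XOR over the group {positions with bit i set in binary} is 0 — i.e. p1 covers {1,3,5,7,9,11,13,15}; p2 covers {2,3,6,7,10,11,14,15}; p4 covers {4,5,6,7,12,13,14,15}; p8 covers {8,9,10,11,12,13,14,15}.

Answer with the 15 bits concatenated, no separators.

100101000001001

Place data at non-parity positions: p1 p2 0 p4 0 1 0 p8 0 0 0 1 0 0 1
p1 (pos 1,3,5,7,9,11,13,15): XOR of data positions = 0⊕0⊕0⊕0⊕0⊕0⊕1 = 1
p2 (pos 2,3,6,7,10,11,14,15): XOR of data positions = 0⊕1⊕0⊕0⊕0⊕0⊕1 = 0
p4 (pos 4,5,6,7,12,13,14,15): XOR of data positions = 0⊕1⊕0⊕1⊕0⊕0⊕1 = 1
p8 (pos 8,9,10,11,12,13,14,15): XOR of data positions = 0⊕0⊕0⊕1⊕0⊕0⊕1 = 0
Codeword: 100101000001001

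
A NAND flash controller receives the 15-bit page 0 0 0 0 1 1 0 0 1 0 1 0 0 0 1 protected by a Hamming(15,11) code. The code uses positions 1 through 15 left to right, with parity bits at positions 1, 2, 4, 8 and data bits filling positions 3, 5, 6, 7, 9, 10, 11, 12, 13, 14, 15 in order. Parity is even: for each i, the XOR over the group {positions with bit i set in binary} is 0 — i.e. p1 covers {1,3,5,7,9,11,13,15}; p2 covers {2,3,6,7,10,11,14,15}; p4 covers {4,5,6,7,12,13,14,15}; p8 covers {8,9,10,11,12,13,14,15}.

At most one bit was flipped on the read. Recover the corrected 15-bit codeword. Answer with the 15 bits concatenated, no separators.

s1 (pos 1,3,5,7,9,11,13,15): 0⊕0⊕1⊕0⊕1⊕1⊕0⊕1 = 0
s2 (pos 2,3,6,7,10,11,14,15): 0⊕0⊕1⊕0⊕0⊕1⊕0⊕1 = 1
s4 (pos 4,5,6,7,12,13,14,15): 0⊕1⊕1⊕0⊕0⊕0⊕0⊕1 = 1
s8 (pos 8,9,10,11,12,13,14,15): 0⊕1⊕0⊕1⊕0⊕0⊕0⊕1 = 1
Syndrome s8…s1 = 1110 → error at position 14.
Flip position 14: 000011001010001 → 000011001010011

000011001010011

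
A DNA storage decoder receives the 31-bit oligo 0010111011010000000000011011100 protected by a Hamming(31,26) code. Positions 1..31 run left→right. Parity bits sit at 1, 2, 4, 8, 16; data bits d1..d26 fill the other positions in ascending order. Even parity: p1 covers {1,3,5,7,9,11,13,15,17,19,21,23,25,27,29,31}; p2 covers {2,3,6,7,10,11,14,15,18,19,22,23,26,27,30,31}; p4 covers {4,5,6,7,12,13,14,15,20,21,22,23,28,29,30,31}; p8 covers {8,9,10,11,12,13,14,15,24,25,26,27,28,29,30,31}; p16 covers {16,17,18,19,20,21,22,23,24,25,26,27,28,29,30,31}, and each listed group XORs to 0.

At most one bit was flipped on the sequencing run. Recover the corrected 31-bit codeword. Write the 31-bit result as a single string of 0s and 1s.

0010111011010000001000011011100

s1 (pos 1,3,5,7,9,11,13,15,17,19,21,23,25,27,29,31): 0⊕1⊕1⊕1⊕1⊕0⊕0⊕0⊕0⊕0⊕0⊕0⊕1⊕1⊕1⊕0 = 1
s2 (pos 2,3,6,7,10,11,14,15,18,19,22,23,26,27,30,31): 0⊕1⊕1⊕1⊕1⊕0⊕0⊕0⊕0⊕0⊕0⊕0⊕0⊕1⊕0⊕0 = 1
s4 (pos 4,5,6,7,12,13,14,15,20,21,22,23,28,29,30,31): 0⊕1⊕1⊕1⊕1⊕0⊕0⊕0⊕0⊕0⊕0⊕0⊕1⊕1⊕0⊕0 = 0
s8 (pos 8,9,10,11,12,13,14,15,24,25,26,27,28,29,30,31): 0⊕1⊕1⊕0⊕1⊕0⊕0⊕0⊕1⊕1⊕0⊕1⊕1⊕1⊕0⊕0 = 0
s16 (pos 16,17,18,19,20,21,22,23,24,25,26,27,28,29,30,31): 0⊕0⊕0⊕0⊕0⊕0⊕0⊕0⊕1⊕1⊕0⊕1⊕1⊕1⊕0⊕0 = 1
Syndrome s16…s1 = 10011 → error at position 19.
Flip position 19: 0010111011010000000000011011100 → 0010111011010000001000011011100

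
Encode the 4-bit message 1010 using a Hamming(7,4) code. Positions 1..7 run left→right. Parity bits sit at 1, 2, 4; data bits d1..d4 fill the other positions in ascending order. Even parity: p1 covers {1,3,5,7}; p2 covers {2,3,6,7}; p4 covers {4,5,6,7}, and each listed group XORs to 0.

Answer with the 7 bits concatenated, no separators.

Place data at non-parity positions: p1 p2 1 p4 0 1 0
p1 (pos 1,3,5,7): XOR of data positions = 1⊕0⊕0 = 1
p2 (pos 2,3,6,7): XOR of data positions = 1⊕1⊕0 = 0
p4 (pos 4,5,6,7): XOR of data positions = 0⊕1⊕0 = 1
Codeword: 1011010

1011010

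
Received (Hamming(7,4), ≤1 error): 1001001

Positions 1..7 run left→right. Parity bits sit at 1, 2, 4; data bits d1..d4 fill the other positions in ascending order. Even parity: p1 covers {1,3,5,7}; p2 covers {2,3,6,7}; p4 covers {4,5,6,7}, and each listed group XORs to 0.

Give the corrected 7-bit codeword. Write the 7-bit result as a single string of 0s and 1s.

s1 (pos 1,3,5,7): 1⊕0⊕0⊕1 = 0
s2 (pos 2,3,6,7): 0⊕0⊕0⊕1 = 1
s4 (pos 4,5,6,7): 1⊕0⊕0⊕1 = 0
Syndrome s4…s1 = 010 → error at position 2.
Flip position 2: 1001001 → 1101001

1101001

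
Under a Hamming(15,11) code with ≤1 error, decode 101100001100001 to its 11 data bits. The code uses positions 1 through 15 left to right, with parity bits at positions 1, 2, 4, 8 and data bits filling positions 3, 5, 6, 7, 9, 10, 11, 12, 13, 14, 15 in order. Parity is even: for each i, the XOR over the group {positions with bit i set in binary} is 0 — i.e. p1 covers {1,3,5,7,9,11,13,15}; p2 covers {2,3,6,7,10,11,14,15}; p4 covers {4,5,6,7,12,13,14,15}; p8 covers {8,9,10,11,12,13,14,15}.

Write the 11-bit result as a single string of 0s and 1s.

10001000001

s1 (pos 1,3,5,7,9,11,13,15): 1⊕1⊕0⊕0⊕1⊕0⊕0⊕1 = 0
s2 (pos 2,3,6,7,10,11,14,15): 0⊕1⊕0⊕0⊕1⊕0⊕0⊕1 = 1
s4 (pos 4,5,6,7,12,13,14,15): 1⊕0⊕0⊕0⊕0⊕0⊕0⊕1 = 0
s8 (pos 8,9,10,11,12,13,14,15): 0⊕1⊕1⊕0⊕0⊕0⊕0⊕1 = 1
Syndrome s8…s1 = 1010 → error at position 10.
Flip position 10: 101100001100001 → 101100001000001
Read data bits from positions 3,5,6,7,9,10,11,12,13,14,15: 10001000001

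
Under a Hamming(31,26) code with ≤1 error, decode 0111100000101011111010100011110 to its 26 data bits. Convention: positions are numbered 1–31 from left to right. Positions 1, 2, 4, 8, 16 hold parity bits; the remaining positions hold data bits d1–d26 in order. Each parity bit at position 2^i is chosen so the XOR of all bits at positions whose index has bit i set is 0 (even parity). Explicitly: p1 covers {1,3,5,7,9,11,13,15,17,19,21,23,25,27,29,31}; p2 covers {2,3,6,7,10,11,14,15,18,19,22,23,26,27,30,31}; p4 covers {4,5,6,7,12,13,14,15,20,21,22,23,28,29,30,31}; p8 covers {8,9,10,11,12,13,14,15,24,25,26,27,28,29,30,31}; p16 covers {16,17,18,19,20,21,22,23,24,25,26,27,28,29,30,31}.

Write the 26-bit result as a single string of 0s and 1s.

11000010100111010100011110

s1 (pos 1,3,5,7,9,11,13,15,17,19,21,23,25,27,29,31): 0⊕1⊕1⊕0⊕0⊕1⊕1⊕1⊕1⊕1⊕1⊕1⊕0⊕1⊕1⊕0 = 1
s2 (pos 2,3,6,7,10,11,14,15,18,19,22,23,26,27,30,31): 1⊕1⊕0⊕0⊕0⊕1⊕0⊕1⊕1⊕1⊕0⊕1⊕0⊕1⊕1⊕0 = 1
s4 (pos 4,5,6,7,12,13,14,15,20,21,22,23,28,29,30,31): 1⊕1⊕0⊕0⊕0⊕1⊕0⊕1⊕0⊕1⊕0⊕1⊕1⊕1⊕1⊕0 = 1
s8 (pos 8,9,10,11,12,13,14,15,24,25,26,27,28,29,30,31): 0⊕0⊕0⊕1⊕0⊕1⊕0⊕1⊕0⊕0⊕0⊕1⊕1⊕1⊕1⊕0 = 1
s16 (pos 16,17,18,19,20,21,22,23,24,25,26,27,28,29,30,31): 1⊕1⊕1⊕1⊕0⊕1⊕0⊕1⊕0⊕0⊕0⊕1⊕1⊕1⊕1⊕0 = 0
Syndrome s16…s1 = 01111 → error at position 15.
Flip position 15: 0111100000101011111010100011110 → 0111100000101001111010100011110
Read data bits from positions 3,5,6,7,9,10,11,12,13,14,15,17,18,19,20,21,22,23,24,25,26,27,28,29,30,31: 11000010100111010100011110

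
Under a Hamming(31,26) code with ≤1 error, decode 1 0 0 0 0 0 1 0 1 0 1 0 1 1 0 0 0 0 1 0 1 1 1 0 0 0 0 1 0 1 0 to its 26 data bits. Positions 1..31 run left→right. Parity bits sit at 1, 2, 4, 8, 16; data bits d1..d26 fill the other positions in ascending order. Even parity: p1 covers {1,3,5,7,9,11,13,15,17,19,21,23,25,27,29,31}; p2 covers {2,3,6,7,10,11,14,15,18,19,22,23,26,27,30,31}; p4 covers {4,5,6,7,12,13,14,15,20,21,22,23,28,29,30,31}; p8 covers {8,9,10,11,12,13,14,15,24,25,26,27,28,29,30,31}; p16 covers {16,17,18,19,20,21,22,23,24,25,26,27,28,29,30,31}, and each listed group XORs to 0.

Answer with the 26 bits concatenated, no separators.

00011010110001011100001010

s1 (pos 1,3,5,7,9,11,13,15,17,19,21,23,25,27,29,31): 1⊕0⊕0⊕1⊕1⊕1⊕1⊕0⊕0⊕1⊕1⊕1⊕0⊕0⊕0⊕0 = 0
s2 (pos 2,3,6,7,10,11,14,15,18,19,22,23,26,27,30,31): 0⊕0⊕0⊕1⊕0⊕1⊕1⊕0⊕0⊕1⊕1⊕1⊕0⊕0⊕1⊕0 = 1
s4 (pos 4,5,6,7,12,13,14,15,20,21,22,23,28,29,30,31): 0⊕0⊕0⊕1⊕0⊕1⊕1⊕0⊕0⊕1⊕1⊕1⊕1⊕0⊕1⊕0 = 0
s8 (pos 8,9,10,11,12,13,14,15,24,25,26,27,28,29,30,31): 0⊕1⊕0⊕1⊕0⊕1⊕1⊕0⊕0⊕0⊕0⊕0⊕1⊕0⊕1⊕0 = 0
s16 (pos 16,17,18,19,20,21,22,23,24,25,26,27,28,29,30,31): 0⊕0⊕0⊕1⊕0⊕1⊕1⊕1⊕0⊕0⊕0⊕0⊕1⊕0⊕1⊕0 = 0
Syndrome s16…s1 = 00010 → error at position 2.
Flip position 2: 1000001010101100001011100001010 → 1100001010101100001011100001010
Read data bits from positions 3,5,6,7,9,10,11,12,13,14,15,17,18,19,20,21,22,23,24,25,26,27,28,29,30,31: 00011010110001011100001010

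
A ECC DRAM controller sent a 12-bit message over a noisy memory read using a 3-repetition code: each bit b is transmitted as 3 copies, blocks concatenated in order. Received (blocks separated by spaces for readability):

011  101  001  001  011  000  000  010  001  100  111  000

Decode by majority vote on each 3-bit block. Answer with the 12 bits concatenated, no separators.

Block 1 (011): 2 ones → 1
Block 2 (101): 2 ones → 1
Block 3 (001): 1 one → 0
Block 4 (001): 1 one → 0
Block 5 (011): 2 ones → 1
Block 6 (000): 0 ones → 0
Block 7 (000): 0 ones → 0
Block 8 (010): 1 one → 0
Block 9 (001): 1 one → 0
Block 10 (100): 1 one → 0
Block 11 (111): 3 ones → 1
Block 12 (000): 0 ones → 0

110010000010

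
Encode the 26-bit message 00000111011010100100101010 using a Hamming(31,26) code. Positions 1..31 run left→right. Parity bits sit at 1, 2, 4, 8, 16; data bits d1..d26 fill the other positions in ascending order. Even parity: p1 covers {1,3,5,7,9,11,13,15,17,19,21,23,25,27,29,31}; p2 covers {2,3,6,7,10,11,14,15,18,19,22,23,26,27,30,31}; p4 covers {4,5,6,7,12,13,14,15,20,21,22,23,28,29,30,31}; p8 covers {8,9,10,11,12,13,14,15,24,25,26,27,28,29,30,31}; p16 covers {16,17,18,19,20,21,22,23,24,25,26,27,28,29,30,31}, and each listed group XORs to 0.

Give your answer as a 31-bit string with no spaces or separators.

Place data at non-parity positions: p1 p2 0 p4 0 0 0 p8 0 1 1 1 0 1 1 p16 0 1 0 1 0 0 1 0 0 1 0 1 0 1 0
p1 (pos 1,3,5,7,9,11,13,15,17,19,21,23,25,27,29,31): XOR of data positions = 0⊕0⊕0⊕0⊕1⊕0⊕1⊕0⊕0⊕0⊕1⊕0⊕0⊕0⊕0 = 1
p2 (pos 2,3,6,7,10,11,14,15,18,19,22,23,26,27,30,31): XOR of data positions = 0⊕0⊕0⊕1⊕1⊕1⊕1⊕1⊕0⊕0⊕1⊕1⊕0⊕1⊕0 = 0
p4 (pos 4,5,6,7,12,13,14,15,20,21,22,23,28,29,30,31): XOR of data positions = 0⊕0⊕0⊕1⊕0⊕1⊕1⊕1⊕0⊕0⊕1⊕1⊕0⊕1⊕0 = 1
p8 (pos 8,9,10,11,12,13,14,15,24,25,26,27,28,29,30,31): XOR of data positions = 0⊕1⊕1⊕1⊕0⊕1⊕1⊕0⊕0⊕1⊕0⊕1⊕0⊕1⊕0 = 0
p16 (pos 16,17,18,19,20,21,22,23,24,25,26,27,28,29,30,31): XOR of data positions = 0⊕1⊕0⊕1⊕0⊕0⊕1⊕0⊕0⊕1⊕0⊕1⊕0⊕1⊕0 = 0
Codeword: 1001000001110110010100100101010

1001000001110110010100100101010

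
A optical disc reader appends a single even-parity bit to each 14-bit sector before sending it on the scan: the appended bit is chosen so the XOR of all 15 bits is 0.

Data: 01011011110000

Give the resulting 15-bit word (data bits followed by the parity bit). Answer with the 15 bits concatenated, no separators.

010110111100001

XOR of the 14 data bits: 0⊕1⊕0⊕1⊕1⊕0⊕1⊕1⊕1⊕1⊕0⊕0⊕0⊕0 = 1
Parity bit = 1 (so all 15 bits XOR to 0).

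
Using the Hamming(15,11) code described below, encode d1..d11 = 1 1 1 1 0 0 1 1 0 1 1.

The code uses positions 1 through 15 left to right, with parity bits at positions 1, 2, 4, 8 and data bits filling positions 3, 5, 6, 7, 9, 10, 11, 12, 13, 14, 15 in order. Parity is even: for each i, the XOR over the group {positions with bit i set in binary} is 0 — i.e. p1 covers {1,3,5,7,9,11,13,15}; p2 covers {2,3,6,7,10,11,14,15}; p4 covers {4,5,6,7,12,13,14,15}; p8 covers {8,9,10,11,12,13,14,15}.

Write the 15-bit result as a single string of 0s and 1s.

101011100011011

Place data at non-parity positions: p1 p2 1 p4 1 1 1 p8 0 0 1 1 0 1 1
p1 (pos 1,3,5,7,9,11,13,15): XOR of data positions = 1⊕1⊕1⊕0⊕1⊕0⊕1 = 1
p2 (pos 2,3,6,7,10,11,14,15): XOR of data positions = 1⊕1⊕1⊕0⊕1⊕1⊕1 = 0
p4 (pos 4,5,6,7,12,13,14,15): XOR of data positions = 1⊕1⊕1⊕1⊕0⊕1⊕1 = 0
p8 (pos 8,9,10,11,12,13,14,15): XOR of data positions = 0⊕0⊕1⊕1⊕0⊕1⊕1 = 0
Codeword: 101011100011011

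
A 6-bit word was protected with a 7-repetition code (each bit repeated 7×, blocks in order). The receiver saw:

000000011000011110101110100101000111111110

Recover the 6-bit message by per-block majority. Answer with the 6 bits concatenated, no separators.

001101

Block 1 (0000000): 0 ones → 0
Block 2 (1100001): 3 ones → 0
Block 3 (1110101): 5 ones → 1
Block 4 (1101001): 4 ones → 1
Block 5 (0100011): 3 ones → 0
Block 6 (1111110): 6 ones → 1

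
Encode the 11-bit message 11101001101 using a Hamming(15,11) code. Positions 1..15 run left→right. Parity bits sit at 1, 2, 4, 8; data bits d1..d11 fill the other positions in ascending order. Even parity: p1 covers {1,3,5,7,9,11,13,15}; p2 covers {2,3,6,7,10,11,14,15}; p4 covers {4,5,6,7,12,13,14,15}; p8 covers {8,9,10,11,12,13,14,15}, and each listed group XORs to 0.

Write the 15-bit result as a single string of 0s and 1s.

Place data at non-parity positions: p1 p2 1 p4 1 1 0 p8 1 0 0 1 1 0 1
p1 (pos 1,3,5,7,9,11,13,15): XOR of data positions = 1⊕1⊕0⊕1⊕0⊕1⊕1 = 1
p2 (pos 2,3,6,7,10,11,14,15): XOR of data positions = 1⊕1⊕0⊕0⊕0⊕0⊕1 = 1
p4 (pos 4,5,6,7,12,13,14,15): XOR of data positions = 1⊕1⊕0⊕1⊕1⊕0⊕1 = 1
p8 (pos 8,9,10,11,12,13,14,15): XOR of data positions = 1⊕0⊕0⊕1⊕1⊕0⊕1 = 0
Codeword: 111111001001101

111111001001101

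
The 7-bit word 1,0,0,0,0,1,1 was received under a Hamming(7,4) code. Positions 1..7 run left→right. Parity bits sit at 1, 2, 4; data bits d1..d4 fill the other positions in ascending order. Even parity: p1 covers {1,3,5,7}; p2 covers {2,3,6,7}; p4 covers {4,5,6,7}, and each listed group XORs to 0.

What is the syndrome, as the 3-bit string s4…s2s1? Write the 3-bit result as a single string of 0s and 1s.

000

s1 (pos 1,3,5,7): 1⊕0⊕0⊕1 = 0
s2 (pos 2,3,6,7): 0⊕0⊕1⊕1 = 0
s4 (pos 4,5,6,7): 0⊕0⊕1⊕1 = 0
Syndrome s4…s1 = 000 → no error.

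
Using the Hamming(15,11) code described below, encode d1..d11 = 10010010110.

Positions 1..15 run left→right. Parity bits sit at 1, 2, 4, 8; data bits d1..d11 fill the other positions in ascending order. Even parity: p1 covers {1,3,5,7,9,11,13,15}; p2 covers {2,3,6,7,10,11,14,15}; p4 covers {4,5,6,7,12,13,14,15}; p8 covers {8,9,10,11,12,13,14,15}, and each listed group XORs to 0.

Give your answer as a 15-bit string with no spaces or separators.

001100110010110

Place data at non-parity positions: p1 p2 1 p4 0 0 1 p8 0 0 1 0 1 1 0
p1 (pos 1,3,5,7,9,11,13,15): XOR of data positions = 1⊕0⊕1⊕0⊕1⊕1⊕0 = 0
p2 (pos 2,3,6,7,10,11,14,15): XOR of data positions = 1⊕0⊕1⊕0⊕1⊕1⊕0 = 0
p4 (pos 4,5,6,7,12,13,14,15): XOR of data positions = 0⊕0⊕1⊕0⊕1⊕1⊕0 = 1
p8 (pos 8,9,10,11,12,13,14,15): XOR of data positions = 0⊕0⊕1⊕0⊕1⊕1⊕0 = 1
Codeword: 001100110010110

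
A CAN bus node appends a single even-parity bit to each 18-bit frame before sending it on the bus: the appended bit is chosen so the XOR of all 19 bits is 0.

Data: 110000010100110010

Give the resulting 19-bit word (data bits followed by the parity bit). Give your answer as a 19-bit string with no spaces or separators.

XOR of the 18 data bits: 1⊕1⊕0⊕0⊕0⊕0⊕0⊕1⊕0⊕1⊕0⊕0⊕1⊕1⊕0⊕0⊕1⊕0 = 1
Parity bit = 1 (so all 19 bits XOR to 0).

1100000101001100101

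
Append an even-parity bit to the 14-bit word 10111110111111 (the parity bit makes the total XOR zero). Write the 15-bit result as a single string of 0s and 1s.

101111101111110

XOR of the 14 data bits: 1⊕0⊕1⊕1⊕1⊕1⊕1⊕0⊕1⊕1⊕1⊕1⊕1⊕1 = 0
Parity bit = 0 (so all 15 bits XOR to 0).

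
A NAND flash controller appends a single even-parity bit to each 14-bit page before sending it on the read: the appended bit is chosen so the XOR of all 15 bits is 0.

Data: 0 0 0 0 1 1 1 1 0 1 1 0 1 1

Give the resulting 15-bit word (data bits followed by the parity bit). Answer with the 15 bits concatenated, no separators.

XOR of the 14 data bits: 0⊕0⊕0⊕0⊕1⊕1⊕1⊕1⊕0⊕1⊕1⊕0⊕1⊕1 = 0
Parity bit = 0 (so all 15 bits XOR to 0).

000011110110110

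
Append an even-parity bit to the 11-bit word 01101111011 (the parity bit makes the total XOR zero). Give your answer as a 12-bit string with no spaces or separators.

XOR of the 11 data bits: 0⊕1⊕1⊕0⊕1⊕1⊕1⊕1⊕0⊕1⊕1 = 0
Parity bit = 0 (so all 12 bits XOR to 0).

011011110110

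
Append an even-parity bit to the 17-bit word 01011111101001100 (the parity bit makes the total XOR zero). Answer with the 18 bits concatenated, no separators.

XOR of the 17 data bits: 0⊕1⊕0⊕1⊕1⊕1⊕1⊕1⊕1⊕0⊕1⊕0⊕0⊕1⊕1⊕0⊕0 = 0
Parity bit = 0 (so all 18 bits XOR to 0).

010111111010011000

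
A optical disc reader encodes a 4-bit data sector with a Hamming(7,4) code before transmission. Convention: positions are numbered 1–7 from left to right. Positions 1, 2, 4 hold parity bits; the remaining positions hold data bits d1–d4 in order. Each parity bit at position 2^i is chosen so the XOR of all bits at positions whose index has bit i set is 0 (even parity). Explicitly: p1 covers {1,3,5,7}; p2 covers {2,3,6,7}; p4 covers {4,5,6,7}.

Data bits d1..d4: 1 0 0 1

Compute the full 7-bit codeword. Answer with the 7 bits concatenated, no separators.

0011001

Place data at non-parity positions: p1 p2 1 p4 0 0 1
p1 (pos 1,3,5,7): XOR of data positions = 1⊕0⊕1 = 0
p2 (pos 2,3,6,7): XOR of data positions = 1⊕0⊕1 = 0
p4 (pos 4,5,6,7): XOR of data positions = 0⊕0⊕1 = 1
Codeword: 0011001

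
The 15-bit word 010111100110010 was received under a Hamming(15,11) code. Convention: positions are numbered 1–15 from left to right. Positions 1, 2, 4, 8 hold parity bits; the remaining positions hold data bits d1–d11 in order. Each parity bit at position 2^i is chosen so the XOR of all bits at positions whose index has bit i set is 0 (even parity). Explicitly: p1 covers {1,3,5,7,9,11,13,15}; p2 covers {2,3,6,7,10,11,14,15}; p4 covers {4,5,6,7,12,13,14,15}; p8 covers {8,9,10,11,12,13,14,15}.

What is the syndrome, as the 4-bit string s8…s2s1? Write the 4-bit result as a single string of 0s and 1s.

1101

s1 (pos 1,3,5,7,9,11,13,15): 0⊕0⊕1⊕1⊕0⊕1⊕0⊕0 = 1
s2 (pos 2,3,6,7,10,11,14,15): 1⊕0⊕1⊕1⊕1⊕1⊕1⊕0 = 0
s4 (pos 4,5,6,7,12,13,14,15): 1⊕1⊕1⊕1⊕0⊕0⊕1⊕0 = 1
s8 (pos 8,9,10,11,12,13,14,15): 0⊕0⊕1⊕1⊕0⊕0⊕1⊕0 = 1
Syndrome s8…s1 = 1101 → error at position 13.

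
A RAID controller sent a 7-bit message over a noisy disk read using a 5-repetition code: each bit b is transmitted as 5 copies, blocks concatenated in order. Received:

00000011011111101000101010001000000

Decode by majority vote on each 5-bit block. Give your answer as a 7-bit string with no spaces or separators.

Block 1 (00000): 0 ones → 0
Block 2 (01101): 3 ones → 1
Block 3 (11111): 5 ones → 1
Block 4 (01000): 1 one → 0
Block 5 (10101): 3 ones → 1
Block 6 (00010): 1 one → 0
Block 7 (00000): 0 ones → 0

0110100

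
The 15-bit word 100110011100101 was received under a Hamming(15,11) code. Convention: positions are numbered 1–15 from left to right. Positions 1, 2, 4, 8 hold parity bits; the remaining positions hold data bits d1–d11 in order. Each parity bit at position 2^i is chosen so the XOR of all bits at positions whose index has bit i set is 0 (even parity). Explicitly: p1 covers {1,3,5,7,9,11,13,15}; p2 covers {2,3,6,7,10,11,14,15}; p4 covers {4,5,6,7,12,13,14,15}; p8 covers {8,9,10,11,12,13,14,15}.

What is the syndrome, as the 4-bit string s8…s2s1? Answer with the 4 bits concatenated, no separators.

1001

s1 (pos 1,3,5,7,9,11,13,15): 1⊕0⊕1⊕0⊕1⊕0⊕1⊕1 = 1
s2 (pos 2,3,6,7,10,11,14,15): 0⊕0⊕0⊕0⊕1⊕0⊕0⊕1 = 0
s4 (pos 4,5,6,7,12,13,14,15): 1⊕1⊕0⊕0⊕0⊕1⊕0⊕1 = 0
s8 (pos 8,9,10,11,12,13,14,15): 1⊕1⊕1⊕0⊕0⊕1⊕0⊕1 = 1
Syndrome s8…s1 = 1001 → error at position 9.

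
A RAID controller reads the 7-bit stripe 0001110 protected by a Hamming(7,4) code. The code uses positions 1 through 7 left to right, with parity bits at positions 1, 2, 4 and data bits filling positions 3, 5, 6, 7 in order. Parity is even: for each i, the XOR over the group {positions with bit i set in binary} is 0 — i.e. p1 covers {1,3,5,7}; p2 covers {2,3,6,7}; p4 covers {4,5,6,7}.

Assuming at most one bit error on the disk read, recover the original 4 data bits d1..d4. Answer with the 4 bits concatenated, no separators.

s1 (pos 1,3,5,7): 0⊕0⊕1⊕0 = 1
s2 (pos 2,3,6,7): 0⊕0⊕1⊕0 = 1
s4 (pos 4,5,6,7): 1⊕1⊕1⊕0 = 1
Syndrome s4…s1 = 111 → error at position 7.
Flip position 7: 0001110 → 0001111
Read data bits from positions 3,5,6,7: 0111

0111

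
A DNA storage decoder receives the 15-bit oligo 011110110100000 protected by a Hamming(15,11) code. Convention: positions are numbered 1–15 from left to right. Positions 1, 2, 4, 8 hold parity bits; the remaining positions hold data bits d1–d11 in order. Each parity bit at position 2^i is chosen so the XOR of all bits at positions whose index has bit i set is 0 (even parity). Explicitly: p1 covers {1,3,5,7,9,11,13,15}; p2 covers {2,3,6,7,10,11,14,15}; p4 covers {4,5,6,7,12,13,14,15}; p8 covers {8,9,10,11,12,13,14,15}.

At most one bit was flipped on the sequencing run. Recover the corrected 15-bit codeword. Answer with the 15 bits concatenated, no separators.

s1 (pos 1,3,5,7,9,11,13,15): 0⊕1⊕1⊕1⊕0⊕0⊕0⊕0 = 1
s2 (pos 2,3,6,7,10,11,14,15): 1⊕1⊕0⊕1⊕1⊕0⊕0⊕0 = 0
s4 (pos 4,5,6,7,12,13,14,15): 1⊕1⊕0⊕1⊕0⊕0⊕0⊕0 = 1
s8 (pos 8,9,10,11,12,13,14,15): 1⊕0⊕1⊕0⊕0⊕0⊕0⊕0 = 0
Syndrome s8…s1 = 0101 → error at position 5.
Flip position 5: 011110110100000 → 011100110100000

011100110100000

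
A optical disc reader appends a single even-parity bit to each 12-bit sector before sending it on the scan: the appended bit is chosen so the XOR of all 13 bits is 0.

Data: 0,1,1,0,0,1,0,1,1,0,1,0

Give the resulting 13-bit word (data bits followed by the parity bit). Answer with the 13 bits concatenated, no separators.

0110010110100

XOR of the 12 data bits: 0⊕1⊕1⊕0⊕0⊕1⊕0⊕1⊕1⊕0⊕1⊕0 = 0
Parity bit = 0 (so all 13 bits XOR to 0).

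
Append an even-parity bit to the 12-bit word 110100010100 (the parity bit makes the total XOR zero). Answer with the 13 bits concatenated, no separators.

1101000101001

XOR of the 12 data bits: 1⊕1⊕0⊕1⊕0⊕0⊕0⊕1⊕0⊕1⊕0⊕0 = 1
Parity bit = 1 (so all 13 bits XOR to 0).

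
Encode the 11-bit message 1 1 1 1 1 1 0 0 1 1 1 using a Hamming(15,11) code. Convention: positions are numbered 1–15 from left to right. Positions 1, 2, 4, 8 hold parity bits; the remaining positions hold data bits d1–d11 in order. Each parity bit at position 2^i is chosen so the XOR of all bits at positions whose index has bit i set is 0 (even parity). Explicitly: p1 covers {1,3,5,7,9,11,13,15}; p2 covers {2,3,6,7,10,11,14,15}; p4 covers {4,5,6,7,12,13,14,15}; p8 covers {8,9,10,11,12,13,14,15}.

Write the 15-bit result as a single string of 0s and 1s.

Place data at non-parity positions: p1 p2 1 p4 1 1 1 p8 1 1 0 0 1 1 1
p1 (pos 1,3,5,7,9,11,13,15): XOR of data positions = 1⊕1⊕1⊕1⊕0⊕1⊕1 = 0
p2 (pos 2,3,6,7,10,11,14,15): XOR of data positions = 1⊕1⊕1⊕1⊕0⊕1⊕1 = 0
p4 (pos 4,5,6,7,12,13,14,15): XOR of data positions = 1⊕1⊕1⊕0⊕1⊕1⊕1 = 0
p8 (pos 8,9,10,11,12,13,14,15): XOR of data positions = 1⊕1⊕0⊕0⊕1⊕1⊕1 = 1
Codeword: 001011111100111

001011111100111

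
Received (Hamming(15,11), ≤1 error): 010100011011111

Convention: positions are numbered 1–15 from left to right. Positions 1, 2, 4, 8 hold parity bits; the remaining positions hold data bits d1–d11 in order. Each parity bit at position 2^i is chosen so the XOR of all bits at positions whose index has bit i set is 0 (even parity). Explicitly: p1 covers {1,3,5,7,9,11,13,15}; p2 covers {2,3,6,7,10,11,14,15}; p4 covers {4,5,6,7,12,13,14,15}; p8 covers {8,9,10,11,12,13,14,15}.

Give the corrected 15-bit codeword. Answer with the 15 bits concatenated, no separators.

s1 (pos 1,3,5,7,9,11,13,15): 0⊕0⊕0⊕0⊕1⊕1⊕1⊕1 = 0
s2 (pos 2,3,6,7,10,11,14,15): 1⊕0⊕0⊕0⊕0⊕1⊕1⊕1 = 0
s4 (pos 4,5,6,7,12,13,14,15): 1⊕0⊕0⊕0⊕1⊕1⊕1⊕1 = 1
s8 (pos 8,9,10,11,12,13,14,15): 1⊕1⊕0⊕1⊕1⊕1⊕1⊕1 = 1
Syndrome s8…s1 = 1100 → error at position 12.
Flip position 12: 010100011011111 → 010100011010111

010100011010111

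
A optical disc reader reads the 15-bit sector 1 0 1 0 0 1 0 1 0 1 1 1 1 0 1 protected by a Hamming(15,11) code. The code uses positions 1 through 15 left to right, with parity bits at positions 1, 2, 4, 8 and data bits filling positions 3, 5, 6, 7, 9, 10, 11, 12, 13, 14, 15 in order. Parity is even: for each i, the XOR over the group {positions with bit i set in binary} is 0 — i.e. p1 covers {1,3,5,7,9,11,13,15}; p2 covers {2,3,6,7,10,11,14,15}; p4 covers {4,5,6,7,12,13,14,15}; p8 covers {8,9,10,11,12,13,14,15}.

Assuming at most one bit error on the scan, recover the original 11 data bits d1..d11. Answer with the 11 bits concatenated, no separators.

s1 (pos 1,3,5,7,9,11,13,15): 1⊕1⊕0⊕0⊕0⊕1⊕1⊕1 = 1
s2 (pos 2,3,6,7,10,11,14,15): 0⊕1⊕1⊕0⊕1⊕1⊕0⊕1 = 1
s4 (pos 4,5,6,7,12,13,14,15): 0⊕0⊕1⊕0⊕1⊕1⊕0⊕1 = 0
s8 (pos 8,9,10,11,12,13,14,15): 1⊕0⊕1⊕1⊕1⊕1⊕0⊕1 = 0
Syndrome s8…s1 = 0011 → error at position 3.
Flip position 3: 101001010111101 → 100001010111101
Read data bits from positions 3,5,6,7,9,10,11,12,13,14,15: 00100111101

00100111101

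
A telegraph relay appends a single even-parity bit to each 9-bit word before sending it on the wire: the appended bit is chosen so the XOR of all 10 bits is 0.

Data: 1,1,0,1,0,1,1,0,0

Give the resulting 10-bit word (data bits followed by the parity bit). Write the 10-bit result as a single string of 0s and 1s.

XOR of the 9 data bits: 1⊕1⊕0⊕1⊕0⊕1⊕1⊕0⊕0 = 1
Parity bit = 1 (so all 10 bits XOR to 0).

1101011001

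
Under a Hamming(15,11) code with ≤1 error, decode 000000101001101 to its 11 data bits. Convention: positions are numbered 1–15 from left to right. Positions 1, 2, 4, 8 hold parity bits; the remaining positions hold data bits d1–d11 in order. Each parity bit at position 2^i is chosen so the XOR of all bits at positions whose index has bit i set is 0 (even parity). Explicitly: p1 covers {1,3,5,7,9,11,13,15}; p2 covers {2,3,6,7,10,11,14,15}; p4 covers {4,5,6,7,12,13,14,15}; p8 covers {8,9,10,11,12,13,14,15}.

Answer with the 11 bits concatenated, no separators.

00011001101

s1 (pos 1,3,5,7,9,11,13,15): 0⊕0⊕0⊕1⊕1⊕0⊕1⊕1 = 0
s2 (pos 2,3,6,7,10,11,14,15): 0⊕0⊕0⊕1⊕0⊕0⊕0⊕1 = 0
s4 (pos 4,5,6,7,12,13,14,15): 0⊕0⊕0⊕1⊕1⊕1⊕0⊕1 = 0
s8 (pos 8,9,10,11,12,13,14,15): 0⊕1⊕0⊕0⊕1⊕1⊕0⊕1 = 0
Syndrome s8…s1 = 0000 → no error.
Read data bits from positions 3,5,6,7,9,10,11,12,13,14,15: 00011001101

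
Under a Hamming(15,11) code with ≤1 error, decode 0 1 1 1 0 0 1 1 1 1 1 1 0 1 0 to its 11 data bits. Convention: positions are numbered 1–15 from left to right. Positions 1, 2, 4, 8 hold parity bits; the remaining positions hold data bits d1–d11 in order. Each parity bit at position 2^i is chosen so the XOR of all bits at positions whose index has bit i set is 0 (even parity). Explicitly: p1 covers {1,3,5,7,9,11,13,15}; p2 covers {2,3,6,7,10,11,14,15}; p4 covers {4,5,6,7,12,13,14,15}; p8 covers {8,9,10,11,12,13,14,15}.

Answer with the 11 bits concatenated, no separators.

10011111010

s1 (pos 1,3,5,7,9,11,13,15): 0⊕1⊕0⊕1⊕1⊕1⊕0⊕0 = 0
s2 (pos 2,3,6,7,10,11,14,15): 1⊕1⊕0⊕1⊕1⊕1⊕1⊕0 = 0
s4 (pos 4,5,6,7,12,13,14,15): 1⊕0⊕0⊕1⊕1⊕0⊕1⊕0 = 0
s8 (pos 8,9,10,11,12,13,14,15): 1⊕1⊕1⊕1⊕1⊕0⊕1⊕0 = 0
Syndrome s8…s1 = 0000 → no error.
Read data bits from positions 3,5,6,7,9,10,11,12,13,14,15: 10011111010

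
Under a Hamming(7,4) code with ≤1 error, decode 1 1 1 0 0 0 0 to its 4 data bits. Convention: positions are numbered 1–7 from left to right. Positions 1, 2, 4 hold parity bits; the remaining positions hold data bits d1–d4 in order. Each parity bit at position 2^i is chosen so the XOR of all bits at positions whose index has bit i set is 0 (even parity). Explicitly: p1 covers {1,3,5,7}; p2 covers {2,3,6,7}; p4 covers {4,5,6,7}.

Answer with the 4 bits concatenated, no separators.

1000

s1 (pos 1,3,5,7): 1⊕1⊕0⊕0 = 0
s2 (pos 2,3,6,7): 1⊕1⊕0⊕0 = 0
s4 (pos 4,5,6,7): 0⊕0⊕0⊕0 = 0
Syndrome s4…s1 = 000 → no error.
Read data bits from positions 3,5,6,7: 1000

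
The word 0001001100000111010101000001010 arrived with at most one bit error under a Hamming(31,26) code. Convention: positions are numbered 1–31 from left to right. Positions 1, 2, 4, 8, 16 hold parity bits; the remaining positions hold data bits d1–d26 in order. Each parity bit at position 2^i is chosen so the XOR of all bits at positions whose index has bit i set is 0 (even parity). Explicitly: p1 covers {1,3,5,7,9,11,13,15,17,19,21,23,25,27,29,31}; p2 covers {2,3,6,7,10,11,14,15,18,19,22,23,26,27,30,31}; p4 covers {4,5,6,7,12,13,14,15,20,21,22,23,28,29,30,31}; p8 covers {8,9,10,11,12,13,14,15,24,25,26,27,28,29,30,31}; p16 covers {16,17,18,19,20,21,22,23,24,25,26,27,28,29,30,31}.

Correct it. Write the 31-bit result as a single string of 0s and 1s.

s1 (pos 1,3,5,7,9,11,13,15,17,19,21,23,25,27,29,31): 0⊕0⊕0⊕1⊕0⊕0⊕0⊕1⊕0⊕0⊕0⊕0⊕0⊕0⊕0⊕0 = 0
s2 (pos 2,3,6,7,10,11,14,15,18,19,22,23,26,27,30,31): 0⊕0⊕0⊕1⊕0⊕0⊕1⊕1⊕1⊕0⊕1⊕0⊕0⊕0⊕1⊕0 = 0
s4 (pos 4,5,6,7,12,13,14,15,20,21,22,23,28,29,30,31): 1⊕0⊕0⊕1⊕0⊕0⊕1⊕1⊕1⊕0⊕1⊕0⊕1⊕0⊕1⊕0 = 0
s8 (pos 8,9,10,11,12,13,14,15,24,25,26,27,28,29,30,31): 1⊕0⊕0⊕0⊕0⊕0⊕1⊕1⊕0⊕0⊕0⊕0⊕1⊕0⊕1⊕0 = 1
s16 (pos 16,17,18,19,20,21,22,23,24,25,26,27,28,29,30,31): 1⊕0⊕1⊕0⊕1⊕0⊕1⊕0⊕0⊕0⊕0⊕0⊕1⊕0⊕1⊕0 = 0
Syndrome s16…s1 = 01000 → error at position 8.
Flip position 8: 0001001100000111010101000001010 → 0001001000000111010101000001010

0001001000000111010101000001010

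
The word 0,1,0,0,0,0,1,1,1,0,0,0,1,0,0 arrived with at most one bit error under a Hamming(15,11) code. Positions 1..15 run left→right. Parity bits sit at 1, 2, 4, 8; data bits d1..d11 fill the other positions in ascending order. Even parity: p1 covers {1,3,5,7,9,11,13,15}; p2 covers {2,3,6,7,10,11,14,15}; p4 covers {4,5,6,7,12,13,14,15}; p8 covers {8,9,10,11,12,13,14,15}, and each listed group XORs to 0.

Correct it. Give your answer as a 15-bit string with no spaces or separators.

s1 (pos 1,3,5,7,9,11,13,15): 0⊕0⊕0⊕1⊕1⊕0⊕1⊕0 = 1
s2 (pos 2,3,6,7,10,11,14,15): 1⊕0⊕0⊕1⊕0⊕0⊕0⊕0 = 0
s4 (pos 4,5,6,7,12,13,14,15): 0⊕0⊕0⊕1⊕0⊕1⊕0⊕0 = 0
s8 (pos 8,9,10,11,12,13,14,15): 1⊕1⊕0⊕0⊕0⊕1⊕0⊕0 = 1
Syndrome s8…s1 = 1001 → error at position 9.
Flip position 9: 010000111000100 → 010000110000100

010000110000100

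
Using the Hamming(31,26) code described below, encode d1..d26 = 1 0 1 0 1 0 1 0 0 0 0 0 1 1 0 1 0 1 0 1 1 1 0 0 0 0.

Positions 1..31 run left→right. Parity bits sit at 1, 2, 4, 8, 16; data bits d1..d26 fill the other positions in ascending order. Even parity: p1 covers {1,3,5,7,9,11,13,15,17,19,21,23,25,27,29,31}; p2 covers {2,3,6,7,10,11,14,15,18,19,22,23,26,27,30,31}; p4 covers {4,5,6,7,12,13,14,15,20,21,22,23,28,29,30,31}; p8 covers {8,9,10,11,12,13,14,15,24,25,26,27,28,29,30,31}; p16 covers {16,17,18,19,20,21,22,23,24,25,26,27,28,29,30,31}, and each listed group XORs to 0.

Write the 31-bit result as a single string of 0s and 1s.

Place data at non-parity positions: p1 p2 1 p4 0 1 0 p8 1 0 1 0 0 0 0 p16 0 1 1 0 1 0 1 0 1 1 1 0 0 0 0
p1 (pos 1,3,5,7,9,11,13,15,17,19,21,23,25,27,29,31): XOR of data positions = 1⊕0⊕0⊕1⊕1⊕0⊕0⊕0⊕1⊕1⊕1⊕1⊕1⊕0⊕0 = 0
p2 (pos 2,3,6,7,10,11,14,15,18,19,22,23,26,27,30,31): XOR of data positions = 1⊕1⊕0⊕0⊕1⊕0⊕0⊕1⊕1⊕0⊕1⊕1⊕1⊕0⊕0 = 0
p4 (pos 4,5,6,7,12,13,14,15,20,21,22,23,28,29,30,31): XOR of data positions = 0⊕1⊕0⊕0⊕0⊕0⊕0⊕0⊕1⊕0⊕1⊕0⊕0⊕0⊕0 = 1
p8 (pos 8,9,10,11,12,13,14,15,24,25,26,27,28,29,30,31): XOR of data positions = 1⊕0⊕1⊕0⊕0⊕0⊕0⊕0⊕1⊕1⊕1⊕0⊕0⊕0⊕0 = 1
p16 (pos 16,17,18,19,20,21,22,23,24,25,26,27,28,29,30,31): XOR of data positions = 0⊕1⊕1⊕0⊕1⊕0⊕1⊕0⊕1⊕1⊕1⊕0⊕0⊕0⊕0 = 1
Codeword: 0011010110100001011010101110000

0011010110100001011010101110000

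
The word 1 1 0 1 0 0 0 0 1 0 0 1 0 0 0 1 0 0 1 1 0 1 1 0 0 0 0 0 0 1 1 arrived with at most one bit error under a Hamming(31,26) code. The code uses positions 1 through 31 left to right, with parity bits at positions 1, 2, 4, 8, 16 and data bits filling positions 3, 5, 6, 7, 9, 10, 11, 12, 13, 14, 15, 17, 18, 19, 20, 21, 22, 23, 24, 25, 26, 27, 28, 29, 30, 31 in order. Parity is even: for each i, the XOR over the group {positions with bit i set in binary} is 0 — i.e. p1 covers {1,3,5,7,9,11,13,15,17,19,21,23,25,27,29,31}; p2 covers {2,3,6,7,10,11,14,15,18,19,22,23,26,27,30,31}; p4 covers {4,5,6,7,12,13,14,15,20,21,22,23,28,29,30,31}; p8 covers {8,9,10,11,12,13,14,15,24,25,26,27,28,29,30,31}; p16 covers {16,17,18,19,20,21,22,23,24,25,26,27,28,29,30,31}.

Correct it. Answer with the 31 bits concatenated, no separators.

s1 (pos 1,3,5,7,9,11,13,15,17,19,21,23,25,27,29,31): 1⊕0⊕0⊕0⊕1⊕0⊕0⊕0⊕0⊕1⊕0⊕1⊕0⊕0⊕0⊕1 = 1
s2 (pos 2,3,6,7,10,11,14,15,18,19,22,23,26,27,30,31): 1⊕0⊕0⊕0⊕0⊕0⊕0⊕0⊕0⊕1⊕1⊕1⊕0⊕0⊕1⊕1 = 0
s4 (pos 4,5,6,7,12,13,14,15,20,21,22,23,28,29,30,31): 1⊕0⊕0⊕0⊕1⊕0⊕0⊕0⊕1⊕0⊕1⊕1⊕0⊕0⊕1⊕1 = 1
s8 (pos 8,9,10,11,12,13,14,15,24,25,26,27,28,29,30,31): 0⊕1⊕0⊕0⊕1⊕0⊕0⊕0⊕0⊕0⊕0⊕0⊕0⊕0⊕1⊕1 = 0
s16 (pos 16,17,18,19,20,21,22,23,24,25,26,27,28,29,30,31): 1⊕0⊕0⊕1⊕1⊕0⊕1⊕1⊕0⊕0⊕0⊕0⊕0⊕0⊕1⊕1 = 1
Syndrome s16…s1 = 10101 → error at position 21.
Flip position 21: 1101000010010001001101100000011 → 1101000010010001001111100000011

1101000010010001001111100000011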